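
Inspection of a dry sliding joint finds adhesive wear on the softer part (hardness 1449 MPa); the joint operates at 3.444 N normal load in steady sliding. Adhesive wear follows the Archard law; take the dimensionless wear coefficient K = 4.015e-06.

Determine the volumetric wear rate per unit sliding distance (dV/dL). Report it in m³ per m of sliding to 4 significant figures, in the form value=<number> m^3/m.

The intermediates are shown rounded, and the algebra keeps exact precision; a single final rounding, at four significant digits.
Convert: Hardness H = 1449 MPa = 1.449e+09 Pa.
Restated in SI base units: W = 3.444 N, H = 1.449e+09 Pa, K = 4.015e-06.
Rate of wear dV/dL = K·W/H, per unit distance: 4.015e-06 · 3.444 / 1.449e+09 = 9.543e-15 m³/m.

value=9.543e-15 m^3/m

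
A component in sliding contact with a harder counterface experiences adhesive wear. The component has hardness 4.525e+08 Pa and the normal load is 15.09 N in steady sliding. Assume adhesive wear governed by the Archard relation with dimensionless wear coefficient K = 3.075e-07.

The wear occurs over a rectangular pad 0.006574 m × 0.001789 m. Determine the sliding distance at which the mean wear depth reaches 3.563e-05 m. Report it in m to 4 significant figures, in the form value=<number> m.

value=4.086e+04 m

All working math runs at exact precision. Intermediates appear rounded — a single final rounding to 4 significant figures.
Contact area A = 0.006574 m × 0.001789 m = 1.176e-05 m².
SI base units throughout: W = 15.09 N, H = 4.525e+08 Pa, K = 3.075e-07.
At the depth limit, V_lim = h_lim·A = 3.563e-05 · 1.176e-05 = 4.190e-10 m³.
Inverting, life L = V_lim·H/(K·W) = 4.190e-10 · 4.525e+08 / (3.075e-07 · 15.09) = 4.086e+04 m.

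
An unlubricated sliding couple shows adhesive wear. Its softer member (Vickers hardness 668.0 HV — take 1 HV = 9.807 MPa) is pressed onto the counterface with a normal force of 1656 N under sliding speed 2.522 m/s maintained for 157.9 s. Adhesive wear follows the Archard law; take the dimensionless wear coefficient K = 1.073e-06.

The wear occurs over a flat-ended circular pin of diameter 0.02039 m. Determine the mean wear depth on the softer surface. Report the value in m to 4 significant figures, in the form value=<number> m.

value=3.308e-07 m

Every step maintains full precision — intermediates are shown rounded; rounded once at the end: four significant digits.
Convert: Total distance L = v·t = 2.522 m/s × 157.9 s = 398.2 m.
Convert: Hardness H = 668.0 HV × 9.807 MPa/HV = 6551 MPa = 6.551e+09 Pa.
Convert: Contact area A = π·d²/4 = π·(0.02039 m)²/4 = 3.265e-04 m².
Collected in SI base units: W = 1656 N, H = 6.551e+09 Pa, K = 1.073e-06.
The Archard volume V = K·W·L/H = 1.073e-06 · 1656 · 398.2 / 6.551e+09 = 1.080e-10 m³.
Wear depth h = V/A = 1.080e-10 / 3.265e-04 = 3.308e-07 m.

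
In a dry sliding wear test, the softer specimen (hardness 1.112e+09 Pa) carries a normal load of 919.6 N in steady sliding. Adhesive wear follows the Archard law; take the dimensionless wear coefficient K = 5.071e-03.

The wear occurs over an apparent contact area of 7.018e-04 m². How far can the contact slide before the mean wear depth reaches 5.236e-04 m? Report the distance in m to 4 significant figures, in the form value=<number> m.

value=87.62 m

Intermediate values appear rounded; every step runs at full float precision — a single final rounding: 4 significant digits.
In SI base units: W = 919.6 N, H = 1.112e+09 Pa, K = 5.071e-03.
Allowed volume V_lim = h_lim·A = 5.236e-04 · 7.018e-04 = 3.675e-07 m³.
Life L = V_lim·H/(K·W) = 3.675e-07 · 1.112e+09 / (5.071e-03 · 919.6) = 87.62 m.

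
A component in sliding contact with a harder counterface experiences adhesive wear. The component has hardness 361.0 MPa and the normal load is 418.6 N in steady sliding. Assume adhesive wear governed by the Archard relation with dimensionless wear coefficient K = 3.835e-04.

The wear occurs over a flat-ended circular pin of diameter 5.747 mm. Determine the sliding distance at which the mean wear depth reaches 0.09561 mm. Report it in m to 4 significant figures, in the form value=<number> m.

value=5.577 m

All working math carries exact precision. Intermediate values are shown rounded, and one final rounding to 4 significant digits.
Hardness H = 361.0 MPa = 3.610e+08 Pa.
Pin diameter d = 5.747 mm = 0.005747 m. Contact area A = π·d²/4 = π·(0.005747 m)²/4 = 2.594e-05 m².
Depth limit h_lim = 0.09561 mm = 9.561e-05 m.
As SI base values: W = 418.6 N, H = 3.610e+08 Pa, K = 3.835e-04.
Volume at the limit: V_lim = h_lim·A = 9.561e-05 · 2.594e-05 = 2.480e-09 m³.
Sliding life L = V_lim·H/(K·W) = 2.480e-09 · 3.610e+08 / (3.835e-04 · 418.6) = 5.577 m.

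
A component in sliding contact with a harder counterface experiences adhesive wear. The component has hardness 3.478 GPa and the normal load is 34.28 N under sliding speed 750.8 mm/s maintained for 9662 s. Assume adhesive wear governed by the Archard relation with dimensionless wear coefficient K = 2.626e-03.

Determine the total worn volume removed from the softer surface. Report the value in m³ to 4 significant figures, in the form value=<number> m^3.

All working math carries full precision; shown intermediates are rounded, and one final rounding to 4 significant figures.
Convert: Sliding speed v = 750.8 mm/s = 0.7508 m/s. Sliding distance L = v·t = 0.7508 m/s × 9662 s = 7254 m.
Convert: Hardness H = 3.478 GPa = 3.478e+09 Pa.
In SI base units, W = 34.28 N, H = 3.478e+09 Pa, K = 2.626e-03.
Archard volume V = K·W·L/H = 2.626e-03 · 34.28 · 7254 / 3.478e+09 = 1.878e-07 m³.

value=1.878e-07 m^3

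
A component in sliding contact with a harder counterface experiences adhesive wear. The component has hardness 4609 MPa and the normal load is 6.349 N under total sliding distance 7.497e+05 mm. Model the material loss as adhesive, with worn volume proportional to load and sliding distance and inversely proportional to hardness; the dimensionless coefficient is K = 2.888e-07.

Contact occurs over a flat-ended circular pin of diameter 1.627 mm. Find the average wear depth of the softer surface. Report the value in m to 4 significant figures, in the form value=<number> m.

value=1.435e-07 m

All arithmetic maintains exact precision — the intermediates are shown rounded; one final rounding, at 4 significant digits.
Distance covered L = 7.497e+05 mm = 749.7 m.
Hardness H = 4609 MPa = 4.609e+09 Pa.
Pin diameter d = 1.627 mm = 0.001627 m. Contact area A = π·d²/4 = π·(0.001627 m)²/4 = 2.079e-06 m².
SI base units throughout: W = 6.349 N, H = 4.609e+09 Pa, K = 2.888e-07.
Archard volume V = K·W·L/H = 2.888e-07 · 6.349 · 749.7 / 4.609e+09 = 2.983e-13 m³.
Depth of wear h = V/A = 2.983e-13 / 2.079e-06 = 1.435e-07 m.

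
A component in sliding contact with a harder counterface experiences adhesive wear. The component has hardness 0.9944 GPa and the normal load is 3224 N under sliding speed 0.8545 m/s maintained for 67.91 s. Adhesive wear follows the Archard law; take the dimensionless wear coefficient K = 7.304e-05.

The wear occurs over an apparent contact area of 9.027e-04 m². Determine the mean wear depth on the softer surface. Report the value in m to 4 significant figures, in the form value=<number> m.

value=1.522e-05 m

The algebra keeps full float precision — the intermediates appear rounded, and rounded just once to 4 significant figures.
Distance covered L = v·t = 0.8545 m/s × 67.91 s = 58.03 m.
Hardness H = 0.9944 GPa = 9.944e+08 Pa.
In SI base units, W = 3224 N, H = 9.944e+08 Pa, K = 7.304e-05.
Worn volume V = K·W·L/H = 7.304e-05 · 3224 · 58.03 / 9.944e+08 = 1.374e-08 m³.
Average depth h = V/A = 1.374e-08 / 9.027e-04 = 1.522e-05 m.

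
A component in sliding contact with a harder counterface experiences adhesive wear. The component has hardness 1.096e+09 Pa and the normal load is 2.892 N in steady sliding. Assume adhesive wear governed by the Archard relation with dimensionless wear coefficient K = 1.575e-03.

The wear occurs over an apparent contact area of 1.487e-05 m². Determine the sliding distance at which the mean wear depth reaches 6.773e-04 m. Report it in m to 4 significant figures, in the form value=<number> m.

value=2423 m

Intermediates are printed rounded; every step holds full float precision. Rounded just once to 4 significant digits.
In SI base units, W = 2.892 N, H = 1.096e+09 Pa, K = 1.575e-03.
Permissible volume V_lim = h_lim·A = 6.773e-04 · 1.487e-05 = 1.007e-08 m³.
Thus life L = V_lim·H/(K·W) = 1.007e-08 · 1.096e+09 / (1.575e-03 · 2.892) = 2423 m.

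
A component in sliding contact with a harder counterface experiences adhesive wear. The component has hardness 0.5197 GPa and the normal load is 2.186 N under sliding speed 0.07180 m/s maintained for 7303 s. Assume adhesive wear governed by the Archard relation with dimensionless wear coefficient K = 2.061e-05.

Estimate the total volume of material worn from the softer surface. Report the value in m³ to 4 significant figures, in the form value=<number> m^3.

Intermediates are displayed rounded, and all working math keeps full precision — rounded once at the end, at 4 significant figures.
Convert: Sliding distance L = v·t = 0.07180 m/s × 7303 s = 524.4 m.
Convert: Hardness H = 0.5197 GPa = 5.197e+08 Pa.
Restated in SI base units: W = 2.186 N, H = 5.197e+08 Pa, K = 2.061e-05.
Archard volume V = K·W·L/H = 2.061e-05 · 2.186 · 524.4 / 5.197e+08 = 4.546e-11 m³.

value=4.546e-11 m^3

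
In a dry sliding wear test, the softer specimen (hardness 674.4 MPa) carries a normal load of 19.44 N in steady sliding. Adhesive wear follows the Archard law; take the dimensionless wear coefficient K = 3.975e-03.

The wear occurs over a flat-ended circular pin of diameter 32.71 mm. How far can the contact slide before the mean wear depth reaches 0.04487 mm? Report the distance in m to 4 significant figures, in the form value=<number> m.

value=329.1 m

All arithmetic maintains exact precision; the intermediates are shown rounded, and rounded just once, at four significant figures.
Convert: Hardness H = 674.4 MPa = 6.744e+08 Pa.
Convert: Pin diameter d = 32.71 mm = 0.03271 m. Contact area A = π·d²/4 = π·(0.03271 m)²/4 = 8.403e-04 m².
Convert: Depth limit h_lim = 0.04487 mm = 4.487e-05 m.
Expressed in SI base units: W = 19.44 N, H = 6.744e+08 Pa, K = 3.975e-03.
Wearable volume V_lim = h_lim·A = 4.487e-05 · 8.403e-04 = 3.771e-08 m³.
Life L = V_lim·H/(K·W) = 3.771e-08 · 6.744e+08 / (3.975e-03 · 19.44) = 329.1 m.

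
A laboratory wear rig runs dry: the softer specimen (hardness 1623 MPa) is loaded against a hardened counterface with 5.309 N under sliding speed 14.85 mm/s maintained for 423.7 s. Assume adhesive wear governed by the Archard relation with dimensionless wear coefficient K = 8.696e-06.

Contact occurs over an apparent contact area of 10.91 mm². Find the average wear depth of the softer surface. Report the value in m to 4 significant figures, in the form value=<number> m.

Every step holds exact precision, and the intermediates are shown rounded — one last rounding to 4 significant digits.
Convert: Sliding speed v = 14.85 mm/s = 0.01485 m/s. Total distance L = v·t = 0.01485 m/s × 423.7 s = 6.292 m.
Convert: Hardness H = 1623 MPa = 1.623e+09 Pa.
Convert: Contact area A = 10.91 mm² = 1.091e-05 m².
Working in SI base units: W = 5.309 N, H = 1.623e+09 Pa, K = 8.696e-06.
Archard volume V = K·W·L/H = 8.696e-06 · 5.309 · 6.292 / 1.623e+09 = 1.790e-13 m³.
Depth of wear h = V/A = 1.790e-13 / 1.091e-05 = 1.640e-08 m.

value=1.640e-08 m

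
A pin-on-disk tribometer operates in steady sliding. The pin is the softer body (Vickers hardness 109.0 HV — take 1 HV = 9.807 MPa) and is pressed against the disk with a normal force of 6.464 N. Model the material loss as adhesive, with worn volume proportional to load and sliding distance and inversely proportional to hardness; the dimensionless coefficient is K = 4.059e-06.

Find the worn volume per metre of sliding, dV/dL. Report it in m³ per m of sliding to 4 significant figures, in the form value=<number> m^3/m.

The intermediates are displayed rounded; the computation holds full float precision; rounded once at the end, at four significant digits.
Hardness H = 109.0 HV × 9.807 MPa/HV = 1069 MPa = 1.069e+09 Pa.
As SI base values: W = 6.464 N, H = 1.069e+09 Pa, K = 4.059e-06.
Wear rate dV/dL = K·W/H: 4.059e-06 · 6.464 / 1.069e+09 = 2.454e-14 m³/m.

value=2.454e-14 m^3/m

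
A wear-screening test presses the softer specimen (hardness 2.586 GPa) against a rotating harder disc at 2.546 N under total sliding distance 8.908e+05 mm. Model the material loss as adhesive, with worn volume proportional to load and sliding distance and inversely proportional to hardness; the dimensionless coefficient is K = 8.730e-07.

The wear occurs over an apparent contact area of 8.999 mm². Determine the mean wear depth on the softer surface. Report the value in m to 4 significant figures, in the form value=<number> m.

value=8.508e-08 m

The algebra maintains full precision — intermediates are displayed rounded. Rounded once at the end to 4 significant digits.
Convert: The distance L = 8.908e+05 mm = 890.8 m.
Convert: Hardness H = 2.586 GPa = 2.586e+09 Pa.
Convert: Contact area A = 8.999 mm² = 8.999e-06 m².
Expressed in SI base units: W = 2.546 N, H = 2.586e+09 Pa, K = 8.730e-07.
By Archard's law, V = K·W·L/H = 8.730e-07 · 2.546 · 890.8 / 2.586e+09 = 7.656e-13 m³.
Depth of wear h = V/A = 7.656e-13 / 8.999e-06 = 8.508e-08 m.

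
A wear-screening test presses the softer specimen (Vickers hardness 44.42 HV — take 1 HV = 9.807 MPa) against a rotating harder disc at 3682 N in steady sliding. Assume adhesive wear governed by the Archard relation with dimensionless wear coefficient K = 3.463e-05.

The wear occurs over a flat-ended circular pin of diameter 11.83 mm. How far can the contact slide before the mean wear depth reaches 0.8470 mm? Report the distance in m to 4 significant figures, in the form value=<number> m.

value=318.1 m

All arithmetic keeps full precision. Quoted intermediates are rounded. Rounded once at the end: four significant figures.
Convert: Hardness H = 44.42 HV × 9.807 MPa/HV = 435.6 MPa = 4.356e+08 Pa.
Convert: Pin diameter d = 11.83 mm = 0.01183 m. Contact area A = π·d²/4 = π·(0.01183 m)²/4 = 1.099e-04 m².
Convert: Depth limit h_lim = 0.8470 mm = 8.470e-04 m.
SI base units throughout: W = 3682 N, H = 4.356e+08 Pa, K = 3.463e-05.
At the depth limit, V_lim = h_lim·A = 8.470e-04 · 1.099e-04 = 9.310e-08 m³.
Life L = V_lim·H/(K·W) = 9.310e-08 · 4.356e+08 / (3.463e-05 · 3682) = 318.1 m.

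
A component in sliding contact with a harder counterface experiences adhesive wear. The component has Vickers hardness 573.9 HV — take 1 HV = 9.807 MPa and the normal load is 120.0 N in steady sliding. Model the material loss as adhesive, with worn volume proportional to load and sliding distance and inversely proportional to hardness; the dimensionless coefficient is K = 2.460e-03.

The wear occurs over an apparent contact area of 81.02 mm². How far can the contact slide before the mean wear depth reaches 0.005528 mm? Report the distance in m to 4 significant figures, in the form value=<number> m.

value=8.539 m

The intermediates are shown rounded; each operation keeps exact precision. Rounded once at the end: 4 significant digits.
Convert: Hardness H = 573.9 HV × 9.807 MPa/HV = 5628 MPa = 5.628e+09 Pa.
Convert: Contact area A = 81.02 mm² = 8.102e-05 m².
Convert: Depth limit h_lim = 0.005528 mm = 5.528e-06 m.
Working in SI base units: W = 120.0 N, H = 5.628e+09 Pa, K = 2.460e-03.
Limit volume V_lim = h_lim·A = 5.528e-06 · 8.102e-05 = 4.479e-10 m³.
So the life L = V_lim·H/(K·W) = 4.479e-10 · 5.628e+09 / (2.460e-03 · 120.0) = 8.539 m.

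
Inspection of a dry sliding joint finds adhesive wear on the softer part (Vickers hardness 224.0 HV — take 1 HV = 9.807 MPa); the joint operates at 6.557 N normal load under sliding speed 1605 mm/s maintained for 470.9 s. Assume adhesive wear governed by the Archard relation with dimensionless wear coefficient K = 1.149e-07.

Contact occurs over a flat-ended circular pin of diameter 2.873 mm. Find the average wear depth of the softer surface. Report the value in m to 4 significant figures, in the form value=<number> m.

value=3.998e-08 m

The algebra carries exact precision; the intermediates appear rounded; rounded just once: four significant digits.
Convert: Sliding speed v = 1605 mm/s = 1.605 m/s. The distance L = v·t = 1.605 m/s × 470.9 s = 755.8 m.
Convert: Hardness H = 224.0 HV × 9.807 MPa/HV = 2197 MPa = 2.197e+09 Pa.
Convert: Pin diameter d = 2.873 mm = 0.002873 m. Contact area A = π·d²/4 = π·(0.002873 m)²/4 = 6.483e-06 m².
In SI base units, W = 6.557 N, H = 2.197e+09 Pa, K = 1.149e-07.
Wear volume V = K·W·L/H = 1.149e-07 · 6.557 · 755.8 / 2.197e+09 = 2.592e-13 m³.
Wear depth h = V/A = 2.592e-13 / 6.483e-06 = 3.998e-08 m.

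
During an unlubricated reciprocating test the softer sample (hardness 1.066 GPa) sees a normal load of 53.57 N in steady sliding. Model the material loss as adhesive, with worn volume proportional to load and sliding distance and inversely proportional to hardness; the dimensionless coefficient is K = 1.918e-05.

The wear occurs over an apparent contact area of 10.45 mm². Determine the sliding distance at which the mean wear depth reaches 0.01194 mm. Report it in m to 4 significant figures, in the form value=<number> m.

The algebra runs at full float precision — intermediates are printed rounded — one final rounding to 4 significant digits.
Convert: Hardness H = 1.066 GPa = 1.066e+09 Pa.
Convert: Contact area A = 10.45 mm² = 1.045e-05 m².
Convert: Depth limit h_lim = 0.01194 mm = 1.194e-05 m.
Collected in SI base units: W = 53.57 N, H = 1.066e+09 Pa, K = 1.918e-05.
Permissible volume V_lim = h_lim·A = 1.194e-05 · 1.045e-05 = 1.248e-10 m³.
Sliding life L = V_lim·H/(K·W) = 1.248e-10 · 1.066e+09 / (1.918e-05 · 53.57) = 129.5 m.

value=129.5 m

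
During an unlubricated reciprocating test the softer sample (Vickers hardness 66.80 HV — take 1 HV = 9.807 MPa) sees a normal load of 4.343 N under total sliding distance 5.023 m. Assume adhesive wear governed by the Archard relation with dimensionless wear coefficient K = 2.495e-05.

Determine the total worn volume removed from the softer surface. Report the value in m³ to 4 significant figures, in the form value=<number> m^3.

value=8.308e-13 m^3

Intermediates appear rounded, and all working math maintains full float precision; one last rounding to 4 significant figures.
Hardness H = 66.80 HV × 9.807 MPa/HV = 655.1 MPa = 6.551e+08 Pa.
Collected in SI base units: W = 4.343 N, H = 6.551e+08 Pa, K = 2.495e-05.
Worn volume V = K·W·L/H = 2.495e-05 · 4.343 · 5.023 / 6.551e+08 = 8.308e-13 m³.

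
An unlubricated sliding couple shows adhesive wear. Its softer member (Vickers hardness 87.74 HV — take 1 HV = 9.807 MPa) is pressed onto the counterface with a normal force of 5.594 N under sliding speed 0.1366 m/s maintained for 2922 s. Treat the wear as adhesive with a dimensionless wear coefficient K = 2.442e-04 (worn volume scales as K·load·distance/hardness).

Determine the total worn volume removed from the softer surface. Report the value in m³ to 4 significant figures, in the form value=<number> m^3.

value=6.337e-10 m^3

Every step runs at exact precision. Printed values are rounded. Rounded once at the end to four significant digits.
The distance L = v·t = 0.1366 m/s × 2922 s = 399.1 m.
Hardness H = 87.74 HV × 9.807 MPa/HV = 860.5 MPa = 8.605e+08 Pa.
Expressed in SI base units: W = 5.594 N, H = 8.605e+08 Pa, K = 2.442e-04.
By Archard's law, V = K·W·L/H = 2.442e-04 · 5.594 · 399.1 / 8.605e+08 = 6.337e-10 m³.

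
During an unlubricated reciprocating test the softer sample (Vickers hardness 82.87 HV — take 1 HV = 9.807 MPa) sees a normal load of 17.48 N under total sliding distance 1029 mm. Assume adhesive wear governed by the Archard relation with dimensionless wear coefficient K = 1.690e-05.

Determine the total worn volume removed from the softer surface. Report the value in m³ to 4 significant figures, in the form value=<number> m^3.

value=3.740e-13 m^3

Intermediates appear rounded; the computation keeps exact precision; a single final rounding, at 4 significant figures.
Path length L = 1029 mm = 1.029 m.
Hardness H = 82.87 HV × 9.807 MPa/HV = 812.7 MPa = 8.127e+08 Pa.
Expressed in SI base units: W = 17.48 N, H = 8.127e+08 Pa, K = 1.690e-05.
Volume removed: V = K·W·L/H = 1.690e-05 · 17.48 · 1.029 / 8.127e+08 = 3.740e-13 m³.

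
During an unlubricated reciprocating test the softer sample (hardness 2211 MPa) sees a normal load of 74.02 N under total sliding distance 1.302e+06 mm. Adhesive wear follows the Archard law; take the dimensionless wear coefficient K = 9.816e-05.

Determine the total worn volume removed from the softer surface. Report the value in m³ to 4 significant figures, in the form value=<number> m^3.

value=4.279e-09 m^3

Intermediate values appear rounded; all arithmetic runs at full precision — one final rounding to four significant figures.
Convert: Path length L = 1.302e+06 mm = 1302 m.
Convert: Hardness H = 2211 MPa = 2.211e+09 Pa.
Collected in SI base units: W = 74.02 N, H = 2.211e+09 Pa, K = 9.816e-05.
Archard volume V = K·W·L/H = 9.816e-05 · 74.02 · 1302 / 2.211e+09 = 4.279e-09 m³.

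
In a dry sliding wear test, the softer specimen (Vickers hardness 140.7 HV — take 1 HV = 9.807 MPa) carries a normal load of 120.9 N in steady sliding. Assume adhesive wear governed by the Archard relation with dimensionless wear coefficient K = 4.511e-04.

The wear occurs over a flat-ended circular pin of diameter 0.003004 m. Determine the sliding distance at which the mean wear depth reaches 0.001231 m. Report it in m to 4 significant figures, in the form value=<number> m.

Every step runs at full precision, and the intermediates are displayed rounded — rounded once at the end to four significant figures.
Hardness H = 140.7 HV × 9.807 MPa/HV = 1380 MPa = 1.380e+09 Pa.
Contact area A = π·d²/4 = π·(0.003004 m)²/4 = 7.087e-06 m².
In SI base units: W = 120.9 N, H = 1.380e+09 Pa, K = 4.511e-04.
Volume at the limit: V_lim = h_lim·A = 0.001231 · 7.087e-06 = 8.725e-09 m³.
So the life L = V_lim·H/(K·W) = 8.725e-09 · 1.380e+09 / (4.511e-04 · 120.9) = 220.7 m.

value=220.7 m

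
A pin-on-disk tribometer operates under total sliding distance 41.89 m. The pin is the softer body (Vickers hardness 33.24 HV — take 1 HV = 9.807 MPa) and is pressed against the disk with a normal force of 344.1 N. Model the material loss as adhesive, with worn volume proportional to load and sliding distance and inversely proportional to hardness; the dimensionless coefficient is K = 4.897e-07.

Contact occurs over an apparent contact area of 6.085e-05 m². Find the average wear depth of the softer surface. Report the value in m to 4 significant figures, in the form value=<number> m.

value=3.559e-07 m

Intermediate values are shown rounded, and all arithmetic runs at exact precision — a lone final rounding: 4 significant digits.
Convert: Hardness H = 33.24 HV × 9.807 MPa/HV = 326.0 MPa = 3.260e+08 Pa.
Restated in SI base units: W = 344.1 N, H = 3.260e+08 Pa, K = 4.897e-07.
Worn volume V = K·W·L/H = 4.897e-07 · 344.1 · 41.89 / 3.260e+08 = 2.165e-11 m³.
Wear depth h = V/A = 2.165e-11 / 6.085e-05 = 3.559e-07 m.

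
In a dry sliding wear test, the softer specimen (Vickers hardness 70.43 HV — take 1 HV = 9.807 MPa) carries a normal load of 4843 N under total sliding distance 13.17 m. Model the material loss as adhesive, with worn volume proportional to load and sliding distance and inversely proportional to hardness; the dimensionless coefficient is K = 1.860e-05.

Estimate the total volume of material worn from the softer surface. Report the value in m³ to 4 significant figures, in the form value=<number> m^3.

Intermediates are printed rounded, and all arithmetic carries exact precision. Rounded just once to 4 significant digits.
Hardness H = 70.43 HV × 9.807 MPa/HV = 690.7 MPa = 6.907e+08 Pa.
In SI base units, W = 4843 N, H = 6.907e+08 Pa, K = 1.860e-05.
The Archard volume V = K·W·L/H = 1.860e-05 · 4843 · 13.17 / 6.907e+08 = 1.718e-09 m³.

value=1.718e-09 m^3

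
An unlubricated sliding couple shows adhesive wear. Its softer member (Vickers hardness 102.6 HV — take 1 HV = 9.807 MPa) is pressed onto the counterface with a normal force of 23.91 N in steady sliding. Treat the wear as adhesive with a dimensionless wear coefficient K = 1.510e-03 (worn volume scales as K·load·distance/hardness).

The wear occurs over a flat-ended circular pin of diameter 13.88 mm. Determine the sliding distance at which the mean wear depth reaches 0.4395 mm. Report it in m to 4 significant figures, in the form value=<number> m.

The algebra runs at full precision; quoted intermediates are rounded. Rounded just once, at 4 significant digits.
Hardness H = 102.6 HV × 9.807 MPa/HV = 1006 MPa = 1.006e+09 Pa.
Pin diameter d = 13.88 mm = 0.01388 m. Contact area A = π·d²/4 = π·(0.01388 m)²/4 = 1.513e-04 m².
Depth limit h_lim = 0.4395 mm = 4.395e-04 m.
As SI base values: W = 23.91 N, H = 1.006e+09 Pa, K = 1.510e-03.
Volume at the limit: V_lim = h_lim·A = 4.395e-04 · 1.513e-04 = 6.650e-08 m³.
Sliding life L = V_lim·H/(K·W) = 6.650e-08 · 1.006e+09 / (1.510e-03 · 23.91) = 1853 m.

value=1853 m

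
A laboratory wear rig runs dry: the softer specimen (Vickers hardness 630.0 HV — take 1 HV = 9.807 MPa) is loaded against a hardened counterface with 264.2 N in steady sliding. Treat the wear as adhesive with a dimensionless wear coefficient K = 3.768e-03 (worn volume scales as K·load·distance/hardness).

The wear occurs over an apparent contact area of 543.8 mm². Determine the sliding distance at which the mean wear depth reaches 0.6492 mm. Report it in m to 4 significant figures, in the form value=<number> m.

The computation runs at full precision. Intermediate values are shown rounded. Rounded just once: 4 significant figures.
Convert: Hardness H = 630.0 HV × 9.807 MPa/HV = 6178 MPa = 6.178e+09 Pa.
Convert: Contact area A = 543.8 mm² = 5.438e-04 m².
Convert: Depth limit h_lim = 0.6492 mm = 6.492e-04 m.
Restated in SI base units: W = 264.2 N, H = 6.178e+09 Pa, K = 3.768e-03.
At the depth limit, V_lim = h_lim·A = 6.492e-04 · 5.438e-04 = 3.530e-07 m³.
Sliding life L = V_lim·H/(K·W) = 3.530e-07 · 6.178e+09 / (3.768e-03 · 264.2) = 2191 m.

value=2191 m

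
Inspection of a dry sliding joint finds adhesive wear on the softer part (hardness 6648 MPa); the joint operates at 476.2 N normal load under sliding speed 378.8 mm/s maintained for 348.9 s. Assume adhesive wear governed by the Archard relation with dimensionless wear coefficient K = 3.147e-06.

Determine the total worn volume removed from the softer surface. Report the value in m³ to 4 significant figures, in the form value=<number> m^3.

Every step maintains full float precision. Shown intermediates are rounded, and one last rounding to four significant figures.
Convert: Sliding speed v = 378.8 mm/s = 0.3788 m/s. Path length L = v·t = 0.3788 m/s × 348.9 s = 132.2 m.
Convert: Hardness H = 6648 MPa = 6.648e+09 Pa.
Working in SI base units: W = 476.2 N, H = 6.648e+09 Pa, K = 3.147e-06.
Apply Archard: V = K·W·L/H = 3.147e-06 · 476.2 · 132.2 / 6.648e+09 = 2.979e-11 m³.

value=2.979e-11 m^3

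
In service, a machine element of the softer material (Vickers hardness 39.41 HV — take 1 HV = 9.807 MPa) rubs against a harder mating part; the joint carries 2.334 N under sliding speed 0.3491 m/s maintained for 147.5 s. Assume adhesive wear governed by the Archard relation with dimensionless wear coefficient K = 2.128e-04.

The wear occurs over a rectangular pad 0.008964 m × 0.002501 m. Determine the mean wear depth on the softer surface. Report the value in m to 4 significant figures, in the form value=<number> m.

All working math holds exact precision, and intermediate values are shown rounded. Rounded just once: four significant digits.
Convert: Distance L = v·t = 0.3491 m/s × 147.5 s = 51.49 m.
Convert: Hardness H = 39.41 HV × 9.807 MPa/HV = 386.5 MPa = 3.865e+08 Pa.
Convert: Contact area A = 0.008964 m × 0.002501 m = 2.242e-05 m².
In SI base units: W = 2.334 N, H = 3.865e+08 Pa, K = 2.128e-04.
Apply Archard: V = K·W·L/H = 2.128e-04 · 2.334 · 51.49 / 3.865e+08 = 6.617e-11 m³.
Average depth h = V/A = 6.617e-11 / 2.242e-05 = 2.952e-06 m.

value=2.952e-06 m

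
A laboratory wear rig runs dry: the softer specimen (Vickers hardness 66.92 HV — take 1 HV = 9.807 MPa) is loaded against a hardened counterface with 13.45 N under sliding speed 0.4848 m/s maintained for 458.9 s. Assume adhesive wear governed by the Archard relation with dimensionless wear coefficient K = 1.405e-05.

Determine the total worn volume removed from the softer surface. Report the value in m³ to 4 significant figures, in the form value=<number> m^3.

Each operation maintains exact precision; the intermediates are printed rounded — rounded once at the end, at 4 significant figures.
Convert: The distance L = v·t = 0.4848 m/s × 458.9 s = 222.5 m.
Convert: Hardness H = 66.92 HV × 9.807 MPa/HV = 656.3 MPa = 6.563e+08 Pa.
Restated in SI base units: W = 13.45 N, H = 6.563e+08 Pa, K = 1.405e-05.
Volume removed: V = K·W·L/H = 1.405e-05 · 13.45 · 222.5 / 6.563e+08 = 6.406e-11 m³.

value=6.406e-11 m^3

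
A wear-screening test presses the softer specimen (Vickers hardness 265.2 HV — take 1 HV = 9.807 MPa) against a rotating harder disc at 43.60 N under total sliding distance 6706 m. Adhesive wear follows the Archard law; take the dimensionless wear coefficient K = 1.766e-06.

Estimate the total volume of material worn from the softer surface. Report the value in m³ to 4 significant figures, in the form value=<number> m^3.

value=1.985e-10 m^3

Each operation holds exact precision. Intermediates appear rounded. Rounded once at the end, at 4 significant figures.
Hardness H = 265.2 HV × 9.807 MPa/HV = 2601 MPa = 2.601e+09 Pa.
In SI base units, W = 43.60 N, H = 2.601e+09 Pa, K = 1.766e-06.
Archard volume V = K·W·L/H = 1.766e-06 · 43.60 · 6706 / 2.601e+09 = 1.985e-10 m³.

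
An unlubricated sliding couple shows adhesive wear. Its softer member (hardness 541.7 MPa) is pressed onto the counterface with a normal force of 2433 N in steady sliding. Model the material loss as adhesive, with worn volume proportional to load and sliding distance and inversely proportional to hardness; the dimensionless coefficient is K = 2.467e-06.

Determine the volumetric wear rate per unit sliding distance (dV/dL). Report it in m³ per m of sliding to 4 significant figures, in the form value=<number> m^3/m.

Intermediates appear rounded; the algebra runs at full float precision. Rounded just once, at four significant figures.
Convert: Hardness H = 541.7 MPa = 5.417e+08 Pa.
Restated in SI base units: W = 2433 N, H = 5.417e+08 Pa, K = 2.467e-06.
Wear rate dV/dL = K·W/H (independent of L): 2.467e-06 · 2433 / 5.417e+08 = 1.108e-11 m³/m.

value=1.108e-11 m^3/m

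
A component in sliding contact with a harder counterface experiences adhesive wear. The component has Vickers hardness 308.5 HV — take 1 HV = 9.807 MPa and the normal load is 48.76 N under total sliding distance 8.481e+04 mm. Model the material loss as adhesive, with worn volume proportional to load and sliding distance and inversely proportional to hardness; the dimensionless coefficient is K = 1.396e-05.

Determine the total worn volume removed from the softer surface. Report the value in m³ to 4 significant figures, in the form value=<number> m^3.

value=1.908e-11 m^3

The intermediates are shown rounded, and every step runs at full precision, and one last rounding, at 4 significant digits.
Sliding distance L = 8.481e+04 mm = 84.81 m.
Hardness H = 308.5 HV × 9.807 MPa/HV = 3025 MPa = 3.025e+09 Pa.
Working in SI base units: W = 48.76 N, H = 3.025e+09 Pa, K = 1.396e-05.
Archard volume V = K·W·L/H = 1.396e-05 · 48.76 · 84.81 / 3.025e+09 = 1.908e-11 m³.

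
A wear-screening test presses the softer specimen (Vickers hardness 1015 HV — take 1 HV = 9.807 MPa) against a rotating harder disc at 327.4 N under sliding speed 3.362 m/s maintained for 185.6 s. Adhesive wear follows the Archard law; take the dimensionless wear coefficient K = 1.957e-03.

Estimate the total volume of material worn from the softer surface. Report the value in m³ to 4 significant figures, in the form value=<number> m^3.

value=4.016e-08 m^3

Intermediates are displayed rounded — all arithmetic carries full precision, and one last rounding, at 4 significant digits.
Distance L = v·t = 3.362 m/s × 185.6 s = 624.0 m.
Hardness H = 1015 HV × 9.807 MPa/HV = 9954 MPa = 9.954e+09 Pa.
Expressed in SI base units: W = 327.4 N, H = 9.954e+09 Pa, K = 1.957e-03.
By Archard's law, V = K·W·L/H = 1.957e-03 · 327.4 · 624.0 / 9.954e+09 = 4.016e-08 m³.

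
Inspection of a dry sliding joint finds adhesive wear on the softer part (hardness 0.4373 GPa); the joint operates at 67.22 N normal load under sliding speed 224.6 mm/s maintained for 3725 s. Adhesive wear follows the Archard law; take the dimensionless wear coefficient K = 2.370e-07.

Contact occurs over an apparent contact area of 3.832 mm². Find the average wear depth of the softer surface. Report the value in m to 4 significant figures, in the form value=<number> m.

value=7.954e-06 m

Intermediate values are displayed rounded. The computation runs at full float precision. Rounded once at the end: 4 significant digits.
Sliding speed v = 224.6 mm/s = 0.2246 m/s. Path length L = v·t = 0.2246 m/s × 3725 s = 836.6 m.
Hardness H = 0.4373 GPa = 4.373e+08 Pa.
Contact area A = 3.832 mm² = 3.832e-06 m².
Expressed in SI base units: W = 67.22 N, H = 4.373e+08 Pa, K = 2.370e-07.
Archard volume V = K·W·L/H = 2.370e-07 · 67.22 · 836.6 / 4.373e+08 = 3.048e-11 m³.
Wear depth h = V/A = 3.048e-11 / 3.832e-06 = 7.954e-06 m.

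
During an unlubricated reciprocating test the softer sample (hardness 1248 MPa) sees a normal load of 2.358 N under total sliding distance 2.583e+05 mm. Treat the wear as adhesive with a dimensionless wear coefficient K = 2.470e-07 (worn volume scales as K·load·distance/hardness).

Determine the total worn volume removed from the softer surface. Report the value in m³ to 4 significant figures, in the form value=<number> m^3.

value=1.205e-13 m^3

The intermediates are displayed rounded, and all working math carries full float precision. Rounded once at the end, at 4 significant figures.
Distance covered L = 2.583e+05 mm = 258.3 m.
Hardness H = 1248 MPa = 1.248e+09 Pa.
In SI base units: W = 2.358 N, H = 1.248e+09 Pa, K = 2.470e-07.
Wear volume V = K·W·L/H = 2.470e-07 · 2.358 · 258.3 / 1.248e+09 = 1.205e-13 m³.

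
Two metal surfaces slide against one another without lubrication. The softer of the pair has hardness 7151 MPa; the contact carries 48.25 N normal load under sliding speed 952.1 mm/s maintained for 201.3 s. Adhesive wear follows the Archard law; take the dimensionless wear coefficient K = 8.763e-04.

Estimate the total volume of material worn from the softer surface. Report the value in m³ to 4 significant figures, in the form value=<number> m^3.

value=1.133e-09 m^3

Quoted intermediates are rounded. Every step carries full precision — one final rounding: four significant figures.
Convert: Sliding speed v = 952.1 mm/s = 0.9521 m/s. Distance covered L = v·t = 0.9521 m/s × 201.3 s = 191.7 m.
Convert: Hardness H = 7151 MPa = 7.151e+09 Pa.
In SI base units: W = 48.25 N, H = 7.151e+09 Pa, K = 8.763e-04.
Archard relation: V = K·W·L/H = 8.763e-04 · 48.25 · 191.7 / 7.151e+09 = 1.133e-09 m³.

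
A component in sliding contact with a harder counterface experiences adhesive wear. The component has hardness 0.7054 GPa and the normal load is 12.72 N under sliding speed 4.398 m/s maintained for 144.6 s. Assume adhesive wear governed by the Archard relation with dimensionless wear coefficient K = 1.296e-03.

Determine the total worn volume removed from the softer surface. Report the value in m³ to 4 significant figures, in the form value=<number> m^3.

The intermediates are printed rounded, and all arithmetic maintains exact precision; one final rounding: 4 significant figures.
Convert: Sliding distance L = v·t = 4.398 m/s × 144.6 s = 636.0 m.
Convert: Hardness H = 0.7054 GPa = 7.054e+08 Pa.
Restated in SI base units: W = 12.72 N, H = 7.054e+08 Pa, K = 1.296e-03.
Apply Archard: V = K·W·L/H = 1.296e-03 · 12.72 · 636.0 / 7.054e+08 = 1.486e-08 m³.

value=1.486e-08 m^3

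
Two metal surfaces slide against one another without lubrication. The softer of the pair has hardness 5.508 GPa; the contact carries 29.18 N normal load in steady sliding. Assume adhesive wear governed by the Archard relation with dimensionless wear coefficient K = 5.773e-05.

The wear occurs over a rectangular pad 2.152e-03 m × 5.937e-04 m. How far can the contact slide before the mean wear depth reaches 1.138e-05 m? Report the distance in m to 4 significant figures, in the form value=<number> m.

value=47.54 m

All arithmetic carries full float precision, and intermediate values are shown rounded — rounded just once to 4 significant digits.
Hardness H = 5.508 GPa = 5.508e+09 Pa.
Contact area A = 2.152e-03 m × 5.937e-04 m = 1.278e-06 m².
SI base units throughout: W = 29.18 N, H = 5.508e+09 Pa, K = 5.773e-05.
At the depth limit, V_lim = h_lim·A = 1.138e-05 · 1.278e-06 = 1.454e-11 m³.
Inverting, life L = V_lim·H/(K·W) = 1.454e-11 · 5.508e+09 / (5.773e-05 · 29.18) = 47.54 m.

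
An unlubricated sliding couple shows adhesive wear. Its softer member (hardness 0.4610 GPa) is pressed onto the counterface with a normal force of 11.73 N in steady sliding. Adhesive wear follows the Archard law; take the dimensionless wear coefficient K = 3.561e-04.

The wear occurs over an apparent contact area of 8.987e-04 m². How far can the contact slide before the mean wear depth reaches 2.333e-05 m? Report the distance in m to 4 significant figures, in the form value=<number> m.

All arithmetic carries full precision; quoted intermediates are rounded, and rounded just once to four significant digits.
Hardness H = 0.4610 GPa = 4.610e+08 Pa.
Restated in SI base units: W = 11.73 N, H = 4.610e+08 Pa, K = 3.561e-04.
Wearable volume V_lim = h_lim·A = 2.333e-05 · 8.987e-04 = 2.097e-08 m³.
So the life L = V_lim·H/(K·W) = 2.097e-08 · 4.610e+08 / (3.561e-04 · 11.73) = 2314 m.

value=2314 m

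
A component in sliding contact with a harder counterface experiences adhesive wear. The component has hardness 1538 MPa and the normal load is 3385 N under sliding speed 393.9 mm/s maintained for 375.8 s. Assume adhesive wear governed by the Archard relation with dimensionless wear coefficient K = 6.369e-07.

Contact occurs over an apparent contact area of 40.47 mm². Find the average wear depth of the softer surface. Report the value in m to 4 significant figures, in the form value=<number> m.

value=5.127e-06 m

The intermediates appear rounded — all working math carries exact precision — a lone final rounding to four significant digits.
Sliding speed v = 393.9 mm/s = 0.3939 m/s. Distance L = v·t = 0.3939 m/s × 375.8 s = 148.0 m.
Hardness H = 1538 MPa = 1.538e+09 Pa.
Contact area A = 40.47 mm² = 4.047e-05 m².
Expressed in SI base units: W = 3385 N, H = 1.538e+09 Pa, K = 6.369e-07.
The Archard volume V = K·W·L/H = 6.369e-07 · 3385 · 148.0 / 1.538e+09 = 2.075e-10 m³.
Depth of wear h = V/A = 2.075e-10 / 4.047e-05 = 5.127e-06 m.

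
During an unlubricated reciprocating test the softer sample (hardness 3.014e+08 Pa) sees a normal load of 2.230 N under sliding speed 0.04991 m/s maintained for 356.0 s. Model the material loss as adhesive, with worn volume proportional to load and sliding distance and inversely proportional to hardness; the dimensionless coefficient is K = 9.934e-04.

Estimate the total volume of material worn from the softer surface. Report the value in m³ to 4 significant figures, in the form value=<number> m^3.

The computation holds full float precision, and intermediate values are displayed rounded, and one last rounding to 4 significant figures.
Convert: Total distance L = v·t = 0.04991 m/s × 356.0 s = 17.77 m.
Working in SI base units: W = 2.230 N, H = 3.014e+08 Pa, K = 9.934e-04.
Archard relation: V = K·W·L/H = 9.934e-04 · 2.230 · 17.77 / 3.014e+08 = 1.306e-10 m³.

value=1.306e-10 m^3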